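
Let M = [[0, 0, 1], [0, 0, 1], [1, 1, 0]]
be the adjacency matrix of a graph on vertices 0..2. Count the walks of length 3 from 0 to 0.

0

The number of length-3 walks from vertex 0 to vertex 0 is entry (0,0) of M^3, where M is the adjacency matrix.
M^2 = [[1, 1, 0], [1, 1, 0], [0, 0, 2]]
M^3 = [[0, 0, 2], [0, 0, 2], [2, 2, 0]]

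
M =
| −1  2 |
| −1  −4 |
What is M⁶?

[[−601, −1330], [665, 1394]]

tr M = −5 and det M = 6, so the characteristic polynomial is λ² − (−5)λ + (6) with roots −3 and −2.
Eigenvectors give P = [[1, −2], [−1, 1]] with P⁻¹ = [[−1, −2], [−1, −1]], and M = P·diag(−3, −2)·P⁻¹.
Then M⁶ = P·diag(729, 64)·P⁻¹ = [[729, −128], [−729, 64]] · [[−1, −2], [−1, −1]] = [[−601, −1330], [665, 1394]].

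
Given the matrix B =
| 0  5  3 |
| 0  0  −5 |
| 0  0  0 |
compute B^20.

B is strictly triangular, hence nilpotent: B^3 = 0, so B^20 = 0.

[[0, 0, 0], [0, 0, 0], [0, 0, 0]]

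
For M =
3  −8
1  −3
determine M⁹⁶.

M² = I (check: tr M = 0 and det M = −1), so M⁹⁶ = I since 96 is even.

[[1, 0], [0, 1]]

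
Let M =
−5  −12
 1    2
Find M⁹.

tr M = −3 and det M = 2, so the characteristic polynomial is λ² − (−3)λ + (2) with roots −2 and −1.
Eigenvectors give P = [[4, −3], [−1, 1]] with P⁻¹ = [[1, 3], [1, 4]], and M = P·diag(−2, −1)·P⁻¹.
Then M⁹ = P·diag(−512, −1)·P⁻¹ = [[−2048, 3], [512, −1]] · [[1, 3], [1, 4]] = [[−2045, −6132], [511, 1532]].

[[−2045, −6132], [511, 1532]]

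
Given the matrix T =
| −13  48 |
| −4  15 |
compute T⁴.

[[−239, 960], [−80, 321]]

tr T = 2 and det T = −3, so the characteristic polynomial is λ² − (2)λ + (−3) with roots 3 and −1.
Eigenvectors give P = [[−3, −4], [−1, −1]] with P⁻¹ = [[1, −4], [−1, 3]], and T = P·diag(3, −1)·P⁻¹.
Then T⁴ = P·diag(81, 1)·P⁻¹ = [[−243, −4], [−81, −1]] · [[1, −4], [−1, 3]] = [[−239, 960], [−80, 321]].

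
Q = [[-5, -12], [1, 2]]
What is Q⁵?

tr Q = -3 and det Q = 2, so the characteristic polynomial is λ² − (-3)λ + (2) with roots -2 and -1.
Eigenvectors give P = [[4, -3], [-1, 1]] with P⁻¹ = [[1, 3], [1, 4]], and Q = P·diag(-2, -1)·P⁻¹.
Then Q⁵ = P·diag(-32, -1)·P⁻¹ = [[-128, 3], [32, -1]] · [[1, 3], [1, 4]] = [[-125, -372], [31, 92]].

[[-125, -372], [31, 92]]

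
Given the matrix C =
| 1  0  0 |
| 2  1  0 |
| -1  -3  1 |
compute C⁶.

[[1, 0, 0], [12, 1, 0], [-96, -18, 1]]

C = I + N where N = [[0, 0, 0], [2, 0, 0], [-1, -3, 0]] is strictly lower-triangular, so N³ = 0.
(I + N)⁶ = I + 6·N + 15·N² = [[1, 0, 0], [12, 1, 0], [-96, -18, 1]].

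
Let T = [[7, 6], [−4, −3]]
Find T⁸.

tr T = 4 and det T = 3, so the characteristic polynomial is λ² − (4)λ + (3) with roots 3 and 1.
Eigenvectors give P = [[3, −1], [−2, 1]] with P⁻¹ = [[1, 1], [2, 3]], and T = P·diag(3, 1)·P⁻¹.
Then T⁸ = P·diag(6561, 1)·P⁻¹ = [[19683, −1], [−13122, 1]] · [[1, 1], [2, 3]] = [[19681, 19680], [−13120, −13119]].

[[19681, 19680], [−13120, −13119]]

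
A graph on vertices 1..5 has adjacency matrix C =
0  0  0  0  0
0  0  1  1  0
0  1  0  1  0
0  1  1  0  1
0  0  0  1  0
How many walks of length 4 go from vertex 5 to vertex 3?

4

The number of length-4 walks from vertex 5 to vertex 3 is entry (5,3) of C^4, where C is the adjacency matrix.
C^2 = [[0, 0, 0, 0, 0], [0, 2, 1, 1, 1], [0, 1, 2, 1, 1], [0, 1, 1, 3, 0], [0, 1, 1, 0, 1]]
C^3 = [[0, 0, 0, 0, 0], [0, 2, 3, 4, 1], [0, 3, 2, 4, 1], [0, 4, 4, 2, 3], [0, 1, 1, 3, 0]]
C^4 = [[0, 0, 0, 0, 0], [0, 7, 6, 6, 4], [0, 6, 7, 6, 4], [0, 6, 6, 11, 2], [0, 4, 4, 2, 3]]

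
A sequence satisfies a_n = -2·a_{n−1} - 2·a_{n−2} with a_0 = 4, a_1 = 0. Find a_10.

-128

With companion matrix C = [[-2, -2], [1, 0]], [a_n, a_{n−1}]ᵀ = C·[a_{n−1}, a_{n−2}]ᵀ, so [a_10, a_9]ᵀ = C⁹·[a_1, a_0]ᵀ.
C⁹ = [[-32, -32], [16, 0]], giving [a_10, a_9]ᵀ = [[-128], [0]].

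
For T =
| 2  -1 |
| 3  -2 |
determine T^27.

[[2, -1], [3, -2]]

T² = I (check: tr T = 0 and det T = -1), so T^27 = T since 27 is odd.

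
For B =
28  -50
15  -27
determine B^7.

[[13762, -23150], [6945, -11703]]

tr B = 1 and det B = -6, so the characteristic polynomial is λ² − (1)λ + (-6) with roots -2 and 3.
Eigenvectors give P = [[-5, 2], [-3, 1]] with P⁻¹ = [[1, -2], [3, -5]], and B = P·diag(-2, 3)·P⁻¹.
Then B^7 = P·diag(-128, 2187)·P⁻¹ = [[640, 4374], [384, 2187]] · [[1, -2], [3, -5]] = [[13762, -23150], [6945, -11703]].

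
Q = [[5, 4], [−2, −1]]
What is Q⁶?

[[1457, 1456], [−728, −727]]

tr Q = 4 and det Q = 3, so the characteristic polynomial is λ² − (4)λ + (3) with roots 1 and 3.
Eigenvectors give P = [[−1, 2], [1, −1]] with P⁻¹ = [[1, 2], [1, 1]], and Q = P·diag(1, 3)·P⁻¹.
Then Q⁶ = P·diag(1, 729)·P⁻¹ = [[−1, 1458], [1, −729]] · [[1, 2], [1, 1]] = [[1457, 1456], [−728, −727]].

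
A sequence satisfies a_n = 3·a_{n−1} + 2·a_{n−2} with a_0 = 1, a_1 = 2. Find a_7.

With companion matrix M = [[3, 2], [1, 0]], [a_n, a_{n−1}]ᵀ = M·[a_{n−1}, a_{n−2}]ᵀ, so [a_7, a_6]ᵀ = M⁶·[a_1, a_0]ᵀ.
M⁶ = [[1763, 990], [495, 278]], giving [a_7, a_6]ᵀ = [[4516], [1268]].

4516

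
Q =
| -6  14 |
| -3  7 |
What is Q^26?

Q² = Q (a projection; rank 1, trace 1), so Q^26 = Q.

[[-6, 14], [-3, 7]]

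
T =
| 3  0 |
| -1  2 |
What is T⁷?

[[2187, 0], [-2059, 128]]

tr T = 5 and det T = 6, so the characteristic polynomial is λ² − (5)λ + (6) with roots 3 and 2.
Eigenvectors give P = [[-1, 0], [1, -1]] with P⁻¹ = [[-1, 0], [-1, -1]], and T = P·diag(3, 2)·P⁻¹.
Then T⁷ = P·diag(2187, 128)·P⁻¹ = [[-2187, 0], [2187, -128]] · [[-1, 0], [-1, -1]] = [[2187, 0], [-2059, 128]].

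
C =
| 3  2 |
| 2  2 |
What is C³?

C² = [[13, 10], [10, 8]]
C³ = [[59, 46], [46, 36]]

[[59, 46], [46, 36]]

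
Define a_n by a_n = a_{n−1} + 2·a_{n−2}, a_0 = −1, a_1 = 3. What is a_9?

343

With companion matrix A = [[1, 2], [1, 0]], [a_n, a_{n−1}]ᵀ = A·[a_{n−1}, a_{n−2}]ᵀ, so [a_9, a_8]ᵀ = A^8·[a_1, a_0]ᵀ.
A^8 = [[171, 170], [85, 86]], giving [a_9, a_8]ᵀ = [[343], [169]].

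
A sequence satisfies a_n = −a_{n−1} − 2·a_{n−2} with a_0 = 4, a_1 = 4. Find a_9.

−92

With companion matrix T = [[−1, −2], [1, 0]], [a_n, a_{n−1}]ᵀ = T·[a_{n−1}, a_{n−2}]ᵀ, so [a_9, a_8]ᵀ = T⁸·[a_1, a_0]ᵀ.
T⁸ = [[−17, −6], [3, −14]], giving [a_9, a_8]ᵀ = [[−92], [−44]].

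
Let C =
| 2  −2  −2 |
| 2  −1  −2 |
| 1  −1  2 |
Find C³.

C² = [[−2, 0, −4], [0, −1, −6], [2, −3, 4]]
C³ = [[−8, 8, −4], [−8, 7, −10], [2, −5, 10]]

[[−8, 8, −4], [−8, 7, −10], [2, −5, 10]]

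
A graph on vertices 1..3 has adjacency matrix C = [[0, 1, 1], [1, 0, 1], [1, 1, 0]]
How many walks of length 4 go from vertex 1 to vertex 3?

The number of length-4 walks from vertex 1 to vertex 3 is entry (1,3) of C⁴, where C is the adjacency matrix.
C² = [[2, 1, 1], [1, 2, 1], [1, 1, 2]]
C³ = [[2, 3, 3], [3, 2, 3], [3, 3, 2]]
C⁴ = [[6, 5, 5], [5, 6, 5], [5, 5, 6]]

5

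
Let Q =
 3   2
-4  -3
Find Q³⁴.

Q² = I (check: tr Q = 0 and det Q = -1), so Q³⁴ = I since 34 is even.

[[1, 0], [0, 1]]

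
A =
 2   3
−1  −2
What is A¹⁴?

[[1, 0], [0, 1]]

A² = I (check: tr A = 0 and det A = −1), so A¹⁴ = I since 14 is even.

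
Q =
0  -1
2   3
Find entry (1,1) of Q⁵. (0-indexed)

63

tr Q = 3 and det Q = 2, so the characteristic polynomial is λ² − (3)λ + (2) with roots 1 and 2.
Eigenvectors give P = [[1, 1], [-1, -2]] with P⁻¹ = [[2, 1], [-1, -1]], and Q = P·diag(1, 2)·P⁻¹.
Then Q⁵ = P·diag(1, 32)·P⁻¹ = [[1, 32], [-1, -64]] · [[2, 1], [-1, -1]] = [[-30, -31], [62, 63]].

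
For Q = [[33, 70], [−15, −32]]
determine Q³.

tr Q = 1 and det Q = −6, so the characteristic polynomial is λ² − (1)λ + (−6) with roots 3 and −2.
Eigenvectors give P = [[7, −2], [−3, 1]] with P⁻¹ = [[1, 2], [3, 7]], and Q = P·diag(3, −2)·P⁻¹.
Then Q³ = P·diag(27, −8)·P⁻¹ = [[189, 16], [−81, −8]] · [[1, 2], [3, 7]] = [[237, 490], [−105, −218]].

[[237, 490], [−105, −218]]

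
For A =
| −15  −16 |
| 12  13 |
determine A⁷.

[[−8751, −8752], [6564, 6565]]

tr A = −2 and det A = −3, so the characteristic polynomial is λ² − (−2)λ + (−3) with roots 1 and −3.
Eigenvectors give P = [[1, 4], [−1, −3]] with P⁻¹ = [[−3, −4], [1, 1]], and A = P·diag(1, −3)·P⁻¹.
Then A⁷ = P·diag(1, −2187)·P⁻¹ = [[1, −8748], [−1, 6561]] · [[−3, −4], [1, 1]] = [[−8751, −8752], [6564, 6565]].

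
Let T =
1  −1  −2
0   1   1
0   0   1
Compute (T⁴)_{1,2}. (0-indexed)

T = I + N where N = [[0, −1, −2], [0, 0, 1], [0, 0, 0]] is strictly upper-triangular, so N³ = 0.
(I + N)⁴ = I + 4·N + 6·N² = [[1, −4, −14], [0, 1, 4], [0, 0, 1]].

4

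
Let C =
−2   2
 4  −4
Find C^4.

[[432, −432], [−864, 864]]

C^2 = [[12, −12], [−24, 24]]
C^3 = [[−72, 72], [144, −144]]
C^4 = [[432, −432], [−864, 864]]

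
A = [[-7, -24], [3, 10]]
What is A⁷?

[[-1015, -3048], [381, 1144]]

tr A = 3 and det A = 2, so the characteristic polynomial is λ² − (3)λ + (2) with roots 1 and 2.
Eigenvectors give P = [[-3, 8], [1, -3]] with P⁻¹ = [[-3, -8], [-1, -3]], and A = P·diag(1, 2)·P⁻¹.
Then A⁷ = P·diag(1, 128)·P⁻¹ = [[-3, 1024], [1, -384]] · [[-3, -8], [-1, -3]] = [[-1015, -3048], [381, 1144]].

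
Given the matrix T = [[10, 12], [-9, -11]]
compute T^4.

tr T = -1 and det T = -2, so the characteristic polynomial is λ² − (-1)λ + (-2) with roots -2 and 1.
Eigenvectors give P = [[1, -4], [-1, 3]] with P⁻¹ = [[-3, -4], [-1, -1]], and T = P·diag(-2, 1)·P⁻¹.
Then T^4 = P·diag(16, 1)·P⁻¹ = [[16, -4], [-16, 3]] · [[-3, -4], [-1, -1]] = [[-44, -60], [45, 61]].

[[-44, -60], [45, 61]]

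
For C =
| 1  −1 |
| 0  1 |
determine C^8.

[[1, −8], [0, 1]]

C = I + N where N = [[0, −1], [0, 0]] is strictly upper-triangular, so N^2 = 0.
(I + N)^8 = I + 8·N = [[1, −8], [0, 1]].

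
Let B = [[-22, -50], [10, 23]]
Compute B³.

tr B = 1 and det B = -6, so the characteristic polynomial is λ² − (1)λ + (-6) with roots 3 and -2.
Eigenvectors give P = [[-2, 5], [1, -2]] with P⁻¹ = [[2, 5], [1, 2]], and B = P·diag(3, -2)·P⁻¹.
Then B³ = P·diag(27, -8)·P⁻¹ = [[-54, -40], [27, 16]] · [[2, 5], [1, 2]] = [[-148, -350], [70, 167]].

[[-148, -350], [70, 167]]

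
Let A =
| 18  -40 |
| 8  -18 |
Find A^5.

[[288, -640], [128, -288]]

tr A = 0 and det A = -4, so the characteristic polynomial is λ² − (0)λ + (-4) with roots 2 and -2.
Eigenvectors give P = [[-5, -2], [-2, -1]] with P⁻¹ = [[-1, 2], [2, -5]], and A = P·diag(2, -2)·P⁻¹.
Then A^5 = P·diag(32, -32)·P⁻¹ = [[-160, 64], [-64, 32]] · [[-1, 2], [2, -5]] = [[288, -640], [128, -288]].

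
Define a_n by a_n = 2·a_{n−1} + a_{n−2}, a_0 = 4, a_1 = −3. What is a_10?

With companion matrix C = [[2, 1], [1, 0]], [a_n, a_{n−1}]ᵀ = C·[a_{n−1}, a_{n−2}]ᵀ, so [a_10, a_9]ᵀ = C⁹·[a_1, a_0]ᵀ.
C⁹ = [[2378, 985], [985, 408]], giving [a_10, a_9]ᵀ = [[−3194], [−1323]].

−3194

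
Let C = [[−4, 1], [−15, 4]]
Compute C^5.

C² = I (check: tr C = 0 and det C = −1), so C^5 = C since 5 is odd.

[[−4, 1], [−15, 4]]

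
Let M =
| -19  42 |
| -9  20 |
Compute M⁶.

tr M = 1 and det M = -2, so the characteristic polynomial is λ² − (1)λ + (-2) with roots 2 and -1.
Eigenvectors give P = [[2, 7], [1, 3]] with P⁻¹ = [[-3, 7], [1, -2]], and M = P·diag(2, -1)·P⁻¹.
Then M⁶ = P·diag(64, 1)·P⁻¹ = [[128, 7], [64, 3]] · [[-3, 7], [1, -2]] = [[-377, 882], [-189, 442]].

[[-377, 882], [-189, 442]]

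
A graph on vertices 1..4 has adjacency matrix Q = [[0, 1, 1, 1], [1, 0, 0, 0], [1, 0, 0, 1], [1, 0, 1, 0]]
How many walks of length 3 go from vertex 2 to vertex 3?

The number of length-3 walks from vertex 2 to vertex 3 is entry (2,3) of Q³, where Q is the adjacency matrix.
Q² = [[3, 0, 1, 1], [0, 1, 1, 1], [1, 1, 2, 1], [1, 1, 1, 2]]
Q³ = [[2, 3, 4, 4], [3, 0, 1, 1], [4, 1, 2, 3], [4, 1, 3, 2]]

1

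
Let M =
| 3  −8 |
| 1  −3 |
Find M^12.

M² = I (check: tr M = 0 and det M = −1), so M^12 = I since 12 is even.

[[1, 0], [0, 1]]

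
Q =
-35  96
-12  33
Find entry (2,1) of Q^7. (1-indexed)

-6564

tr Q = -2 and det Q = -3, so the characteristic polynomial is λ² − (-2)λ + (-3) with roots 1 and -3.
Eigenvectors give P = [[8, 3], [3, 1]] with P⁻¹ = [[-1, 3], [3, -8]], and Q = P·diag(1, -3)·P⁻¹.
Then Q^7 = P·diag(1, -2187)·P⁻¹ = [[8, -6561], [3, -2187]] · [[-1, 3], [3, -8]] = [[-19691, 52512], [-6564, 17505]].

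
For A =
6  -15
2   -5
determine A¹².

[[6, -15], [2, -5]]

A² = A (a projection; rank 1, trace 1), so A¹² = A.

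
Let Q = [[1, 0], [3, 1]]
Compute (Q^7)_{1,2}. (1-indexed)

Q = I + N where N = [[0, 0], [3, 0]] is strictly lower-triangular, so N^2 = 0.
(I + N)^7 = I + 7·N = [[1, 0], [21, 1]].

0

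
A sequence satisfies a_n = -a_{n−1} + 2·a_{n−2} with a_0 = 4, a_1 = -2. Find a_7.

With companion matrix A = [[-1, 2], [1, 0]], [a_n, a_{n−1}]ᵀ = A·[a_{n−1}, a_{n−2}]ᵀ, so [a_7, a_6]ᵀ = A^6·[a_1, a_0]ᵀ.
A^6 = [[43, -42], [-21, 22]], giving [a_7, a_6]ᵀ = [[-254], [130]].

-254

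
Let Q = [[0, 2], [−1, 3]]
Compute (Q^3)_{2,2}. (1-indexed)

tr Q = 3 and det Q = 2, so the characteristic polynomial is λ² − (3)λ + (2) with roots 2 and 1.
Eigenvectors give P = [[1, 2], [1, 1]] with P⁻¹ = [[−1, 2], [1, −1]], and Q = P·diag(2, 1)·P⁻¹.
Then Q^3 = P·diag(8, 1)·P⁻¹ = [[8, 2], [8, 1]] · [[−1, 2], [1, −1]] = [[−6, 14], [−7, 15]].

15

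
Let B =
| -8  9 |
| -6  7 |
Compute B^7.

[[-386, 387], [-258, 259]]

tr B = -1 and det B = -2, so the characteristic polynomial is λ² − (-1)λ + (-2) with roots -2 and 1.
Eigenvectors give P = [[3, 1], [2, 1]] with P⁻¹ = [[1, -1], [-2, 3]], and B = P·diag(-2, 1)·P⁻¹.
Then B^7 = P·diag(-128, 1)·P⁻¹ = [[-384, 1], [-256, 1]] · [[1, -1], [-2, 3]] = [[-386, 387], [-258, 259]].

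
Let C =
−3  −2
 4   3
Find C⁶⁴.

[[1, 0], [0, 1]]

C² = I (check: tr C = 0 and det C = −1), so C⁶⁴ = I since 64 is even.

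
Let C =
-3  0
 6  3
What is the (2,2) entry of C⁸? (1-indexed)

tr C = 0 and det C = -9, so the characteristic polynomial is λ² − (0)λ + (-9) with roots -3 and 3.
Eigenvectors give P = [[-1, 0], [1, 1]] with P⁻¹ = [[-1, 0], [1, 1]], and C = P·diag(-3, 3)·P⁻¹.
Then C⁸ = P·diag(6561, 6561)·P⁻¹ = [[-6561, 0], [6561, 6561]] · [[-1, 0], [1, 1]] = [[6561, 0], [0, 6561]].

6561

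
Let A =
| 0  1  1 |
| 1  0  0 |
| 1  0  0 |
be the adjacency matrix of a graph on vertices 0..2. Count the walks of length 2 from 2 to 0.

0

The number of length-2 walks from vertex 2 to vertex 0 is entry (2,0) of A^2, where A is the adjacency matrix.
A^2 = [[2, 0, 0], [0, 1, 1], [0, 1, 1]]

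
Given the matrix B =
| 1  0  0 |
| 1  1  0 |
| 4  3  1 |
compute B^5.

B = I + N where N = [[0, 0, 0], [1, 0, 0], [4, 3, 0]] is strictly lower-triangular, so N^3 = 0.
(I + N)^5 = I + 5·N + 10·N^2 = [[1, 0, 0], [5, 1, 0], [50, 15, 1]].

[[1, 0, 0], [5, 1, 0], [50, 15, 1]]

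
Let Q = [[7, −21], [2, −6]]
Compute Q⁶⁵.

Q² = Q (a projection; rank 1, trace 1), so Q⁶⁵ = Q.

[[7, −21], [2, −6]]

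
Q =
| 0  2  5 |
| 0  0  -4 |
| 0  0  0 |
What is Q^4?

[[0, 0, 0], [0, 0, 0], [0, 0, 0]]

Q is strictly triangular, hence nilpotent: Q^3 = 0, so Q^4 = 0.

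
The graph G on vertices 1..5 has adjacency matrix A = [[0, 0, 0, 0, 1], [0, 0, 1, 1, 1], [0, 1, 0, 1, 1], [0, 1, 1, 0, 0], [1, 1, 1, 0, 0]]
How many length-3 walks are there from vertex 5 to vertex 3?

6

The number of length-3 walks from vertex 5 to vertex 3 is entry (5,3) of A³, where A is the adjacency matrix.
A² = [[1, 1, 1, 0, 0], [1, 3, 2, 1, 1], [1, 2, 3, 1, 1], [0, 1, 1, 2, 2], [0, 1, 1, 2, 3]]
A³ = [[0, 1, 1, 2, 3], [1, 4, 5, 5, 6], [1, 5, 4, 5, 6], [2, 5, 5, 2, 2], [3, 6, 6, 2, 2]]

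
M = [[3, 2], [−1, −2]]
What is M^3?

[[19, 10], [−5, −6]]

M^2 = [[7, 2], [−1, 2]]
M^3 = [[19, 10], [−5, −6]]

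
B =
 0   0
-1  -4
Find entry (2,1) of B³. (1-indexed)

B² = [[0, 0], [4, 16]]
B³ = [[0, 0], [-16, -64]]

-16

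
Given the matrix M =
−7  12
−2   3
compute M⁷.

tr M = −4 and det M = 3, so the characteristic polynomial is λ² − (−4)λ + (3) with roots −1 and −3.
Eigenvectors give P = [[−2, 3], [−1, 1]] with P⁻¹ = [[1, −3], [1, −2]], and M = P·diag(−1, −3)·P⁻¹.
Then M⁷ = P·diag(−1, −2187)·P⁻¹ = [[2, −6561], [1, −2187]] · [[1, −3], [1, −2]] = [[−6559, 13116], [−2186, 4371]].

[[−6559, 13116], [−2186, 4371]]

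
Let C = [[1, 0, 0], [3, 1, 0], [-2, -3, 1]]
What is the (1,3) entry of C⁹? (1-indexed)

0

C = I + N where N = [[0, 0, 0], [3, 0, 0], [-2, -3, 0]] is strictly lower-triangular, so N³ = 0.
(I + N)⁹ = I + 9·N + 36·N² = [[1, 0, 0], [27, 1, 0], [-342, -27, 1]].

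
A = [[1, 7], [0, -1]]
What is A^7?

A² = I (check: tr A = 0 and det A = -1), so A^7 = A since 7 is odd.

[[1, 7], [0, -1]]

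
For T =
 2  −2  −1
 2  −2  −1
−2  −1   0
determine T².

[[2, 1, 0], [2, 1, 0], [−6, 6, 3]]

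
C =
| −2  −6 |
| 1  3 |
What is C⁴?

[[−2, −6], [1, 3]]

C² = C (a projection; rank 1, trace 1), so C⁴ = C.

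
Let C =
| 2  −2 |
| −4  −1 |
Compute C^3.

C^2 = [[12, −2], [−4, 9]]
C^3 = [[32, −22], [−44, −1]]

[[32, −22], [−44, −1]]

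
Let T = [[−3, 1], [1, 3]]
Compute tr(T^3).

0

T^2 = [[10, 0], [0, 10]]
T^3 = [[−30, 10], [10, 30]]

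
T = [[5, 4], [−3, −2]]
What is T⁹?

tr T = 3 and det T = 2, so the characteristic polynomial is λ² − (3)λ + (2) with roots 1 and 2.
Eigenvectors give P = [[−1, 4], [1, −3]] with P⁻¹ = [[3, 4], [1, 1]], and T = P·diag(1, 2)·P⁻¹.
Then T⁹ = P·diag(1, 512)·P⁻¹ = [[−1, 2048], [1, −1536]] · [[3, 4], [1, 1]] = [[2045, 2044], [−1533, −1532]].

[[2045, 2044], [−1533, −1532]]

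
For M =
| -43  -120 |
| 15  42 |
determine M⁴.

tr M = -1 and det M = -6, so the characteristic polynomial is λ² − (-1)λ + (-6) with roots 2 and -3.
Eigenvectors give P = [[8, -3], [-3, 1]] with P⁻¹ = [[-1, -3], [-3, -8]], and M = P·diag(2, -3)·P⁻¹.
Then M⁴ = P·diag(16, 81)·P⁻¹ = [[128, -243], [-48, 81]] · [[-1, -3], [-3, -8]] = [[601, 1560], [-195, -504]].

[[601, 1560], [-195, -504]]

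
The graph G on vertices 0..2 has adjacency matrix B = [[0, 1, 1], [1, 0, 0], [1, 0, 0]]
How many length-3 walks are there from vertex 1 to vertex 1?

0

The number of length-3 walks from vertex 1 to vertex 1 is entry (1,1) of B^3, where B is the adjacency matrix.
B^2 = [[2, 0, 0], [0, 1, 1], [0, 1, 1]]
B^3 = [[0, 2, 2], [2, 0, 0], [2, 0, 0]]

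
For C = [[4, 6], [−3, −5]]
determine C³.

[[10, 18], [−9, −17]]

tr C = −1 and det C = −2, so the characteristic polynomial is λ² − (−1)λ + (−2) with roots 1 and −2.
Eigenvectors give P = [[2, −1], [−1, 1]] with P⁻¹ = [[1, 1], [1, 2]], and C = P·diag(1, −2)·P⁻¹.
Then C³ = P·diag(1, −8)·P⁻¹ = [[2, 8], [−1, −8]] · [[1, 1], [1, 2]] = [[10, 18], [−9, −17]].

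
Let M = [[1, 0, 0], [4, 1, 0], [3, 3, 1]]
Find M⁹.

M = I + N where N = [[0, 0, 0], [4, 0, 0], [3, 3, 0]] is strictly lower-triangular, so N³ = 0.
(I + N)⁹ = I + 9·N + 36·N² = [[1, 0, 0], [36, 1, 0], [459, 27, 1]].

[[1, 0, 0], [36, 1, 0], [459, 27, 1]]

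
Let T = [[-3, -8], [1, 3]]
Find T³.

T² = I (check: tr T = 0 and det T = -1), so T³ = T since 3 is odd.

[[-3, -8], [1, 3]]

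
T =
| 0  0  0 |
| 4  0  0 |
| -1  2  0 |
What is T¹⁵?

[[0, 0, 0], [0, 0, 0], [0, 0, 0]]

T is strictly triangular, hence nilpotent: T³ = 0, so T¹⁵ = 0.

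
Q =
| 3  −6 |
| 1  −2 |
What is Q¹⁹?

Q² = Q (a projection; rank 1, trace 1), so Q¹⁹ = Q.

[[3, −6], [1, −2]]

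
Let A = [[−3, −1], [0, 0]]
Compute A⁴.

A² = [[9, 3], [0, 0]]
A³ = [[−27, −9], [0, 0]]
A⁴ = [[81, 27], [0, 0]]

[[81, 27], [0, 0]]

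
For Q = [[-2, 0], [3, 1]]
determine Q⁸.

tr Q = -1 and det Q = -2, so the characteristic polynomial is λ² − (-1)λ + (-2) with roots 1 and -2.
Eigenvectors give P = [[0, -1], [-1, 1]] with P⁻¹ = [[-1, -1], [-1, 0]], and Q = P·diag(1, -2)·P⁻¹.
Then Q⁸ = P·diag(1, 256)·P⁻¹ = [[0, -256], [-1, 256]] · [[-1, -1], [-1, 0]] = [[256, 0], [-255, 1]].

[[256, 0], [-255, 1]]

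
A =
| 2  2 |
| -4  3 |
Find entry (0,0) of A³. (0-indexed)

A² = [[-4, 10], [-20, 1]]
A³ = [[-48, 22], [-44, -37]]

-48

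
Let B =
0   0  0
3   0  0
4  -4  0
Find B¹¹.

[[0, 0, 0], [0, 0, 0], [0, 0, 0]]

B is strictly triangular, hence nilpotent: B³ = 0, so B¹¹ = 0.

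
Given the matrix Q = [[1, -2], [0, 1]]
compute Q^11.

Q = I + N where N = [[0, -2], [0, 0]] is strictly upper-triangular, so N^2 = 0.
(I + N)^11 = I + 11·N = [[1, -22], [0, 1]].

[[1, -22], [0, 1]]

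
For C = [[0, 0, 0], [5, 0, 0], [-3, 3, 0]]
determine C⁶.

[[0, 0, 0], [0, 0, 0], [0, 0, 0]]

C is strictly triangular, hence nilpotent: C³ = 0, so C⁶ = 0.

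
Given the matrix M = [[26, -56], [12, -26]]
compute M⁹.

tr M = 0 and det M = -4, so the characteristic polynomial is λ² − (0)λ + (-4) with roots -2 and 2.
Eigenvectors give P = [[2, 7], [1, 3]] with P⁻¹ = [[-3, 7], [1, -2]], and M = P·diag(-2, 2)·P⁻¹.
Then M⁹ = P·diag(-512, 512)·P⁻¹ = [[-1024, 3584], [-512, 1536]] · [[-3, 7], [1, -2]] = [[6656, -14336], [3072, -6656]].

[[6656, -14336], [3072, -6656]]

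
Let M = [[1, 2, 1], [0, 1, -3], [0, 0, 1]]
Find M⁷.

M = I + N where N = [[0, 2, 1], [0, 0, -3], [0, 0, 0]] is strictly upper-triangular, so N³ = 0.
(I + N)⁷ = I + 7·N + 21·N² = [[1, 14, -119], [0, 1, -21], [0, 0, 1]].

[[1, 14, -119], [0, 1, -21], [0, 0, 1]]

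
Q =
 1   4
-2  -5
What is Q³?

[[25, 52], [-26, -53]]

tr Q = -4 and det Q = 3, so the characteristic polynomial is λ² − (-4)λ + (3) with roots -1 and -3.
Eigenvectors give P = [[2, 1], [-1, -1]] with P⁻¹ = [[1, 1], [-1, -2]], and Q = P·diag(-1, -3)·P⁻¹.
Then Q³ = P·diag(-1, -27)·P⁻¹ = [[-2, -27], [1, 27]] · [[1, 1], [-1, -2]] = [[25, 52], [-26, -53]].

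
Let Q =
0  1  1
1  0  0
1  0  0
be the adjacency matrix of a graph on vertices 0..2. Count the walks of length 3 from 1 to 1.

The number of length-3 walks from vertex 1 to vertex 1 is entry (1,1) of Q^3, where Q is the adjacency matrix.
Q^2 = [[2, 0, 0], [0, 1, 1], [0, 1, 1]]
Q^3 = [[0, 2, 2], [2, 0, 0], [2, 0, 0]]

0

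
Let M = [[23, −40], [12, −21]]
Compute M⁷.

tr M = 2 and det M = −3, so the characteristic polynomial is λ² − (2)λ + (−3) with roots 3 and −1.
Eigenvectors give P = [[2, −5], [1, −3]] with P⁻¹ = [[3, −5], [1, −2]], and M = P·diag(3, −1)·P⁻¹.
Then M⁷ = P·diag(2187, −1)·P⁻¹ = [[4374, 5], [2187, 3]] · [[3, −5], [1, −2]] = [[13127, −21880], [6564, −10941]].

[[13127, −21880], [6564, −10941]]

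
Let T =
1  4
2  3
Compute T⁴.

T² = [[9, 16], [8, 17]]
T³ = [[41, 84], [42, 83]]
T⁴ = [[209, 416], [208, 417]]

[[209, 416], [208, 417]]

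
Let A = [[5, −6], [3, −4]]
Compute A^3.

[[17, −18], [9, −10]]

tr A = 1 and det A = −2, so the characteristic polynomial is λ² − (1)λ + (−2) with roots 2 and −1.
Eigenvectors give P = [[2, −1], [1, −1]] with P⁻¹ = [[1, −1], [1, −2]], and A = P·diag(2, −1)·P⁻¹.
Then A^3 = P·diag(8, −1)·P⁻¹ = [[16, 1], [8, 1]] · [[1, −1], [1, −2]] = [[17, −18], [9, −10]].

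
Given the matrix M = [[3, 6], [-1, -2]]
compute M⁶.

M² = M (a projection; rank 1, trace 1), so M⁶ = M.

[[3, 6], [-1, -2]]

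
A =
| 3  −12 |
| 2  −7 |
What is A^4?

[[−159, 480], [−80, 241]]

tr A = −4 and det A = 3, so the characteristic polynomial is λ² − (−4)λ + (3) with roots −1 and −3.
Eigenvectors give P = [[−3, 2], [−1, 1]] with P⁻¹ = [[−1, 2], [−1, 3]], and A = P·diag(−1, −3)·P⁻¹.
Then A^4 = P·diag(1, 81)·P⁻¹ = [[−3, 162], [−1, 81]] · [[−1, 2], [−1, 3]] = [[−159, 480], [−80, 241]].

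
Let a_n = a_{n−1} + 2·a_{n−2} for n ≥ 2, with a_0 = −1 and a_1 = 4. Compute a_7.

130

With companion matrix Q = [[1, 2], [1, 0]], [a_n, a_{n−1}]ᵀ = Q·[a_{n−1}, a_{n−2}]ᵀ, so [a_7, a_6]ᵀ = Q^6·[a_1, a_0]ᵀ.
Q^6 = [[43, 42], [21, 22]], giving [a_7, a_6]ᵀ = [[130], [62]].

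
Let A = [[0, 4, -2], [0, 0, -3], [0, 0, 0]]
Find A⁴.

[[0, 0, 0], [0, 0, 0], [0, 0, 0]]

A is strictly triangular, hence nilpotent: A³ = 0, so A⁴ = 0.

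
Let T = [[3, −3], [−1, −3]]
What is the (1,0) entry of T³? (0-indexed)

−12

T² = [[12, 0], [0, 12]]
T³ = [[36, −36], [−12, −36]]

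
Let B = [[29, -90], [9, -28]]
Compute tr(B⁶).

tr B = 1 and det B = -2, so the characteristic polynomial is λ² − (1)λ + (-2) with roots 2 and -1.
Eigenvectors give P = [[10, 3], [3, 1]] with P⁻¹ = [[1, -3], [-3, 10]], and B = P·diag(2, -1)·P⁻¹.
Then B⁶ = P·diag(64, 1)·P⁻¹ = [[640, 3], [192, 1]] · [[1, -3], [-3, 10]] = [[631, -1890], [189, -566]].

65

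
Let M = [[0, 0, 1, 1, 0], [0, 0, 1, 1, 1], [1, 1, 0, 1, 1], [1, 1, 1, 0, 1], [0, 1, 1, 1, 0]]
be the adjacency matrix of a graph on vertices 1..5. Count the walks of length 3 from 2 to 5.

The number of length-3 walks from vertex 2 to vertex 5 is entry (2,5) of M^3, where M is the adjacency matrix.
M^2 = [[2, 2, 1, 1, 2], [2, 3, 2, 2, 2], [1, 2, 4, 3, 2], [1, 2, 3, 4, 2], [2, 2, 2, 2, 3]]
M^3 = [[2, 4, 7, 7, 4], [4, 6, 9, 9, 7], [7, 9, 8, 9, 9], [7, 9, 9, 8, 9], [4, 7, 9, 9, 6]]

7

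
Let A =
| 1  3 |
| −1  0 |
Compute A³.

[[−5, −6], [2, −3]]

A² = [[−2, 3], [−1, −3]]
A³ = [[−5, −6], [2, −3]]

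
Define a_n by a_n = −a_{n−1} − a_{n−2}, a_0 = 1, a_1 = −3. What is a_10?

With companion matrix M = [[−1, −1], [1, 0]], [a_n, a_{n−1}]ᵀ = M·[a_{n−1}, a_{n−2}]ᵀ, so [a_10, a_9]ᵀ = M⁹·[a_1, a_0]ᵀ.
M⁹ = [[1, 0], [0, 1]], giving [a_10, a_9]ᵀ = [[−3], [1]].

−3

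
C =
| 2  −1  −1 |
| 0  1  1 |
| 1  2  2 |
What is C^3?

[[1, −18, −18], [5, 8, 8], [13, 11, 11]]

C^2 = [[3, −5, −5], [1, 3, 3], [4, 5, 5]]
C^3 = [[1, −18, −18], [5, 8, 8], [13, 11, 11]]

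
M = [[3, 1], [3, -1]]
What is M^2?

[[12, 2], [6, 4]]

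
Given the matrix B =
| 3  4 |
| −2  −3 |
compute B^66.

B² = I (check: tr B = 0 and det B = −1), so B^66 = I since 66 is even.

[[1, 0], [0, 1]]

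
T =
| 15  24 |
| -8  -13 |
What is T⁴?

tr T = 2 and det T = -3, so the characteristic polynomial is λ² − (2)λ + (-3) with roots -1 and 3.
Eigenvectors give P = [[-3, -2], [2, 1]] with P⁻¹ = [[1, 2], [-2, -3]], and T = P·diag(-1, 3)·P⁻¹.
Then T⁴ = P·diag(1, 81)·P⁻¹ = [[-3, -162], [2, 81]] · [[1, 2], [-2, -3]] = [[321, 480], [-160, -239]].

[[321, 480], [-160, -239]]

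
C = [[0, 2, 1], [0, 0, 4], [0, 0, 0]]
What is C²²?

[[0, 0, 0], [0, 0, 0], [0, 0, 0]]

C is strictly triangular, hence nilpotent: C³ = 0, so C²² = 0.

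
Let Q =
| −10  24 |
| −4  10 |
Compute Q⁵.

[[−160, 384], [−64, 160]]

tr Q = 0 and det Q = −4, so the characteristic polynomial is λ² − (0)λ + (−4) with roots −2 and 2.
Eigenvectors give P = [[3, 2], [1, 1]] with P⁻¹ = [[1, −2], [−1, 3]], and Q = P·diag(−2, 2)·P⁻¹.
Then Q⁵ = P·diag(−32, 32)·P⁻¹ = [[−96, 64], [−32, 32]] · [[1, −2], [−1, 3]] = [[−160, 384], [−64, 160]].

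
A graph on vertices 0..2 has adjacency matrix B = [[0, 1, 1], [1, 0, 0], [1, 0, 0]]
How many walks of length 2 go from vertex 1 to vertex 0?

The number of length-2 walks from vertex 1 to vertex 0 is entry (1,0) of B², where B is the adjacency matrix.
B² = [[2, 0, 0], [0, 1, 1], [0, 1, 1]]

0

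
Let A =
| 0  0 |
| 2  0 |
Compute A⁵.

[[0, 0], [0, 0]]

A is strictly triangular, hence nilpotent: A² = 0, so A⁵ = 0.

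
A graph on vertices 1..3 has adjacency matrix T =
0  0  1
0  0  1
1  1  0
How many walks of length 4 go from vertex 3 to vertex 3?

The number of length-4 walks from vertex 3 to vertex 3 is entry (3,3) of T^4, where T is the adjacency matrix.
T^2 = [[1, 1, 0], [1, 1, 0], [0, 0, 2]]
T^3 = [[0, 0, 2], [0, 0, 2], [2, 2, 0]]
T^4 = [[2, 2, 0], [2, 2, 0], [0, 0, 4]]

4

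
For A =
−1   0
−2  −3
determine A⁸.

tr A = −4 and det A = 3, so the characteristic polynomial is λ² − (−4)λ + (3) with roots −3 and −1.
Eigenvectors give P = [[0, −1], [1, 1]] with P⁻¹ = [[1, 1], [−1, 0]], and A = P·diag(−3, −1)·P⁻¹.
Then A⁸ = P·diag(6561, 1)·P⁻¹ = [[0, −1], [6561, 1]] · [[1, 1], [−1, 0]] = [[1, 0], [6560, 6561]].

[[1, 0], [6560, 6561]]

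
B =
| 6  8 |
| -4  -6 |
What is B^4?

[[16, 0], [0, 16]]

tr B = 0 and det B = -4, so the characteristic polynomial is λ² − (0)λ + (-4) with roots -2 and 2.
Eigenvectors give P = [[-1, -2], [1, 1]] with P⁻¹ = [[1, 2], [-1, -1]], and B = P·diag(-2, 2)·P⁻¹.
Then B^4 = P·diag(16, 16)·P⁻¹ = [[-16, -32], [16, 16]] · [[1, 2], [-1, -1]] = [[16, 0], [0, 16]].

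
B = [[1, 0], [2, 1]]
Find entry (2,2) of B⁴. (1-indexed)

B = I + N where N = [[0, 0], [2, 0]] is strictly lower-triangular, so N² = 0.
(I + N)⁴ = I + 4·N = [[1, 0], [8, 1]].

1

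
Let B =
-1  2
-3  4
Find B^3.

[[-13, 14], [-21, 22]]

tr B = 3 and det B = 2, so the characteristic polynomial is λ² − (3)λ + (2) with roots 2 and 1.
Eigenvectors give P = [[-2, -1], [-3, -1]] with P⁻¹ = [[1, -1], [-3, 2]], and B = P·diag(2, 1)·P⁻¹.
Then B^3 = P·diag(8, 1)·P⁻¹ = [[-16, -1], [-24, -1]] · [[1, -1], [-3, 2]] = [[-13, 14], [-21, 22]].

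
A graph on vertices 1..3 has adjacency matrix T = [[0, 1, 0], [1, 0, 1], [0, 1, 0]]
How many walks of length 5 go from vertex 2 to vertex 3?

The number of length-5 walks from vertex 2 to vertex 3 is entry (2,3) of T^5, where T is the adjacency matrix.
T^2 = [[1, 0, 1], [0, 2, 0], [1, 0, 1]]
T^3 = [[0, 2, 0], [2, 0, 2], [0, 2, 0]]
T^4 = [[2, 0, 2], [0, 4, 0], [2, 0, 2]]
T^5 = [[0, 4, 0], [4, 0, 4], [0, 4, 0]]

4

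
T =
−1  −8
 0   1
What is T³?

T² = I (check: tr T = 0 and det T = −1), so T³ = T since 3 is odd.

[[−1, −8], [0, 1]]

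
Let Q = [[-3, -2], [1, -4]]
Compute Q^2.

[[7, 14], [-7, 14]]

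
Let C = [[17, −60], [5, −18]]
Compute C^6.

tr C = −1 and det C = −6, so the characteristic polynomial is λ² − (−1)λ + (−6) with roots −3 and 2.
Eigenvectors give P = [[−3, −4], [−1, −1]] with P⁻¹ = [[1, −4], [−1, 3]], and C = P·diag(−3, 2)·P⁻¹.
Then C^6 = P·diag(729, 64)·P⁻¹ = [[−2187, −256], [−729, −64]] · [[1, −4], [−1, 3]] = [[−1931, 7980], [−665, 2724]].

[[−1931, 7980], [−665, 2724]]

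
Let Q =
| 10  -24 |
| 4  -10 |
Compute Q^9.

tr Q = 0 and det Q = -4, so the characteristic polynomial is λ² − (0)λ + (-4) with roots 2 and -2.
Eigenvectors give P = [[-3, 2], [-1, 1]] with P⁻¹ = [[-1, 2], [-1, 3]], and Q = P·diag(2, -2)·P⁻¹.
Then Q^9 = P·diag(512, -512)·P⁻¹ = [[-1536, -1024], [-512, -512]] · [[-1, 2], [-1, 3]] = [[2560, -6144], [1024, -2560]].

[[2560, -6144], [1024, -2560]]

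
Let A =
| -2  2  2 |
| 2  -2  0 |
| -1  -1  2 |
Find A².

[[6, -10, 0], [-8, 8, 4], [-2, -2, 2]]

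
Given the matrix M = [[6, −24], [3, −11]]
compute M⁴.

[[−504, 1560], [−195, 601]]

tr M = −5 and det M = 6, so the characteristic polynomial is λ² − (−5)λ + (6) with roots −2 and −3.
Eigenvectors give P = [[3, −8], [1, −3]] with P⁻¹ = [[3, −8], [1, −3]], and M = P·diag(−2, −3)·P⁻¹.
Then M⁴ = P·diag(16, 81)·P⁻¹ = [[48, −648], [16, −243]] · [[3, −8], [1, −3]] = [[−504, 1560], [−195, 601]].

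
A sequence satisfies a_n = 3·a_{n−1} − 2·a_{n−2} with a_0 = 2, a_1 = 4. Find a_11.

With companion matrix T = [[3, −2], [1, 0]], [a_n, a_{n−1}]ᵀ = T·[a_{n−1}, a_{n−2}]ᵀ, so [a_11, a_10]ᵀ = T¹⁰·[a_1, a_0]ᵀ.
T¹⁰ = [[2047, −2046], [1023, −1022]], giving [a_11, a_10]ᵀ = [[4096], [2048]].

4096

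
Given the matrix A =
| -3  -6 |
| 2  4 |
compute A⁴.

[[-3, -6], [2, 4]]

A² = A (a projection; rank 1, trace 1), so A⁴ = A.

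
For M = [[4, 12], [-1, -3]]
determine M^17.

M² = M (a projection; rank 1, trace 1), so M^17 = M.

[[4, 12], [-1, -3]]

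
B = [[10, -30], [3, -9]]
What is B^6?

B² = B (a projection; rank 1, trace 1), so B^6 = B.

[[10, -30], [3, -9]]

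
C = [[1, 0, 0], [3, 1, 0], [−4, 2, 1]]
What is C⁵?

[[1, 0, 0], [15, 1, 0], [40, 10, 1]]

C = I + N where N = [[0, 0, 0], [3, 0, 0], [−4, 2, 0]] is strictly lower-triangular, so N³ = 0.
(I + N)⁵ = I + 5·N + 10·N² = [[1, 0, 0], [15, 1, 0], [40, 10, 1]].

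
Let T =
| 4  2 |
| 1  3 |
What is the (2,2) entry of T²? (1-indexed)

11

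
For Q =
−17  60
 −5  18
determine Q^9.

tr Q = 1 and det Q = −6, so the characteristic polynomial is λ² − (1)λ + (−6) with roots 3 and −2.
Eigenvectors give P = [[−3, 4], [−1, 1]] with P⁻¹ = [[1, −4], [1, −3]], and Q = P·diag(3, −2)·P⁻¹.
Then Q^9 = P·diag(19683, −512)·P⁻¹ = [[−59049, −2048], [−19683, −512]] · [[1, −4], [1, −3]] = [[−61097, 242340], [−20195, 80268]].

[[−61097, 242340], [−20195, 80268]]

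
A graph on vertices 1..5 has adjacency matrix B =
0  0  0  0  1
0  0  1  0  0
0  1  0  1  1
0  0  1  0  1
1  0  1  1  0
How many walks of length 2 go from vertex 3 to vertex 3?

The number of length-2 walks from vertex 3 to vertex 3 is entry (3,3) of B², where B is the adjacency matrix.
B² = [[1, 0, 1, 1, 0], [0, 1, 0, 1, 1], [1, 0, 3, 1, 1], [1, 1, 1, 2, 1], [0, 1, 1, 1, 3]]

3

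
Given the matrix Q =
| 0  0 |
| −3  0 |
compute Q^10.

Q is strictly triangular, hence nilpotent: Q^2 = 0, so Q^10 = 0.

[[0, 0], [0, 0]]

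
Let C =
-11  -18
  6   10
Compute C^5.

[[-131, -198], [66, 100]]

tr C = -1 and det C = -2, so the characteristic polynomial is λ² − (-1)λ + (-2) with roots 1 and -2.
Eigenvectors give P = [[-3, -2], [2, 1]] with P⁻¹ = [[1, 2], [-2, -3]], and C = P·diag(1, -2)·P⁻¹.
Then C^5 = P·diag(1, -32)·P⁻¹ = [[-3, 64], [2, -32]] · [[1, 2], [-2, -3]] = [[-131, -198], [66, 100]].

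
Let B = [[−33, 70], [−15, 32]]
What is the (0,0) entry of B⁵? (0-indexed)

−1893

tr B = −1 and det B = −6, so the characteristic polynomial is λ² − (−1)λ + (−6) with roots 2 and −3.
Eigenvectors give P = [[−2, 7], [−1, 3]] with P⁻¹ = [[3, −7], [1, −2]], and B = P·diag(2, −3)·P⁻¹.
Then B⁵ = P·diag(32, −243)·P⁻¹ = [[−64, −1701], [−32, −729]] · [[3, −7], [1, −2]] = [[−1893, 3850], [−825, 1682]].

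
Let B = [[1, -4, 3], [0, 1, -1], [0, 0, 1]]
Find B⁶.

[[1, -24, 78], [0, 1, -6], [0, 0, 1]]

B = I + N where N = [[0, -4, 3], [0, 0, -1], [0, 0, 0]] is strictly upper-triangular, so N³ = 0.
(I + N)⁶ = I + 6·N + 15·N² = [[1, -24, 78], [0, 1, -6], [0, 0, 1]].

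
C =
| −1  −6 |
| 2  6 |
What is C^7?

[[−6049, −12354], [4118, 8364]]

tr C = 5 and det C = 6, so the characteristic polynomial is λ² − (5)λ + (6) with roots 3 and 2.
Eigenvectors give P = [[−3, 2], [2, −1]] with P⁻¹ = [[1, 2], [2, 3]], and C = P·diag(3, 2)·P⁻¹.
Then C^7 = P·diag(2187, 128)·P⁻¹ = [[−6561, 256], [4374, −128]] · [[1, 2], [2, 3]] = [[−6049, −12354], [4118, 8364]].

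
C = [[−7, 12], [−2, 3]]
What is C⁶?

tr C = −4 and det C = 3, so the characteristic polynomial is λ² − (−4)λ + (3) with roots −3 and −1.
Eigenvectors give P = [[3, −2], [1, −1]] with P⁻¹ = [[1, −2], [1, −3]], and C = P·diag(−3, −1)·P⁻¹.
Then C⁶ = P·diag(729, 1)·P⁻¹ = [[2187, −2], [729, −1]] · [[1, −2], [1, −3]] = [[2185, −4368], [728, −1455]].

[[2185, −4368], [728, −1455]]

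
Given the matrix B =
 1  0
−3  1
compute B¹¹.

B = I + N where N = [[0, 0], [−3, 0]] is strictly lower-triangular, so N² = 0.
(I + N)¹¹ = I + 11·N = [[1, 0], [−33, 1]].

[[1, 0], [−33, 1]]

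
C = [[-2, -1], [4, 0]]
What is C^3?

C^2 = [[0, 2], [-8, -4]]
C^3 = [[8, 0], [0, 8]]

[[8, 0], [0, 8]]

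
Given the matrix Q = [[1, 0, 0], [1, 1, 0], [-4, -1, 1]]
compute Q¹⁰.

[[1, 0, 0], [10, 1, 0], [-85, -10, 1]]

Q = I + N where N = [[0, 0, 0], [1, 0, 0], [-4, -1, 0]] is strictly lower-triangular, so N³ = 0.
(I + N)¹⁰ = I + 10·N + 45·N² = [[1, 0, 0], [10, 1, 0], [-85, -10, 1]].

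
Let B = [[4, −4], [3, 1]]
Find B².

[[4, −20], [15, −11]]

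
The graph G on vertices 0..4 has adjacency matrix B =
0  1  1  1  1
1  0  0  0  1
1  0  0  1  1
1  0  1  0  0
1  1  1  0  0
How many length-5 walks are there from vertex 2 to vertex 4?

The number of length-5 walks from vertex 2 to vertex 4 is entry (2,4) of B⁵, where B is the adjacency matrix.
B² = [[4, 1, 2, 1, 2], [1, 2, 2, 1, 1], [2, 2, 3, 1, 1], [1, 1, 1, 2, 2], [2, 1, 1, 2, 3]]
B³ = [[6, 6, 7, 6, 7], [6, 2, 3, 3, 5], [7, 3, 4, 5, 7], [6, 3, 5, 2, 3], [7, 5, 7, 3, 4]]
B⁴ = [[26, 13, 19, 13, 19], [13, 11, 14, 9, 11], [19, 14, 19, 11, 14], [13, 9, 11, 11, 14], [19, 11, 14, 14, 19]]
B⁵ = [[64, 45, 58, 45, 58], [45, 24, 33, 27, 38], [58, 33, 44, 38, 52], [45, 27, 38, 24, 33], [58, 38, 52, 33, 44]]

52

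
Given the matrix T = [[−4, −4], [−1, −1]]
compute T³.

T² = [[20, 20], [5, 5]]
T³ = [[−100, −100], [−25, −25]]

[[−100, −100], [−25, −25]]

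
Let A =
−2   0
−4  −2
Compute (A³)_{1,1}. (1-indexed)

−8

A² = [[4, 0], [16, 4]]
A³ = [[−8, 0], [−48, −8]]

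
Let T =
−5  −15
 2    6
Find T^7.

[[−5, −15], [2, 6]]

T² = T (a projection; rank 1, trace 1), so T^7 = T.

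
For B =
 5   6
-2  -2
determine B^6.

[[253, 378], [-126, -188]]

tr B = 3 and det B = 2, so the characteristic polynomial is λ² − (3)λ + (2) with roots 2 and 1.
Eigenvectors give P = [[-2, 3], [1, -2]] with P⁻¹ = [[-2, -3], [-1, -2]], and B = P·diag(2, 1)·P⁻¹.
Then B^6 = P·diag(64, 1)·P⁻¹ = [[-128, 3], [64, -2]] · [[-2, -3], [-1, -2]] = [[253, 378], [-126, -188]].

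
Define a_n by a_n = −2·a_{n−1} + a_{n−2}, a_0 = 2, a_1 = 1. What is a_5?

5

With companion matrix B = [[−2, 1], [1, 0]], [a_n, a_{n−1}]ᵀ = B·[a_{n−1}, a_{n−2}]ᵀ, so [a_5, a_4]ᵀ = B^4·[a_1, a_0]ᵀ.
B^4 = [[29, −12], [−12, 5]], giving [a_5, a_4]ᵀ = [[5], [−2]].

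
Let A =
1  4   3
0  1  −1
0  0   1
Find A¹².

A = I + N where N = [[0, 4, 3], [0, 0, −1], [0, 0, 0]] is strictly upper-triangular, so N³ = 0.
(I + N)¹² = I + 12·N + 66·N² = [[1, 48, −228], [0, 1, −12], [0, 0, 1]].

[[1, 48, −228], [0, 1, −12], [0, 0, 1]]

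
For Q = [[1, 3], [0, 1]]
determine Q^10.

Q = I + N where N = [[0, 3], [0, 0]] is strictly upper-triangular, so N^2 = 0.
(I + N)^10 = I + 10·N = [[1, 30], [0, 1]].

[[1, 30], [0, 1]]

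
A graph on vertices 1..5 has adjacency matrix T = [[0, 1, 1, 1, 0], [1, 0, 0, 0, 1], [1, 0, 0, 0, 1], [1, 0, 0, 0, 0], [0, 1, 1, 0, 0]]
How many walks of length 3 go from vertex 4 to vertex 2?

The number of length-3 walks from vertex 4 to vertex 2 is entry (4,2) of T³, where T is the adjacency matrix.
T² = [[3, 0, 0, 0, 2], [0, 2, 2, 1, 0], [0, 2, 2, 1, 0], [0, 1, 1, 1, 0], [2, 0, 0, 0, 2]]
T³ = [[0, 5, 5, 3, 0], [5, 0, 0, 0, 4], [5, 0, 0, 0, 4], [3, 0, 0, 0, 2], [0, 4, 4, 2, 0]]

0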